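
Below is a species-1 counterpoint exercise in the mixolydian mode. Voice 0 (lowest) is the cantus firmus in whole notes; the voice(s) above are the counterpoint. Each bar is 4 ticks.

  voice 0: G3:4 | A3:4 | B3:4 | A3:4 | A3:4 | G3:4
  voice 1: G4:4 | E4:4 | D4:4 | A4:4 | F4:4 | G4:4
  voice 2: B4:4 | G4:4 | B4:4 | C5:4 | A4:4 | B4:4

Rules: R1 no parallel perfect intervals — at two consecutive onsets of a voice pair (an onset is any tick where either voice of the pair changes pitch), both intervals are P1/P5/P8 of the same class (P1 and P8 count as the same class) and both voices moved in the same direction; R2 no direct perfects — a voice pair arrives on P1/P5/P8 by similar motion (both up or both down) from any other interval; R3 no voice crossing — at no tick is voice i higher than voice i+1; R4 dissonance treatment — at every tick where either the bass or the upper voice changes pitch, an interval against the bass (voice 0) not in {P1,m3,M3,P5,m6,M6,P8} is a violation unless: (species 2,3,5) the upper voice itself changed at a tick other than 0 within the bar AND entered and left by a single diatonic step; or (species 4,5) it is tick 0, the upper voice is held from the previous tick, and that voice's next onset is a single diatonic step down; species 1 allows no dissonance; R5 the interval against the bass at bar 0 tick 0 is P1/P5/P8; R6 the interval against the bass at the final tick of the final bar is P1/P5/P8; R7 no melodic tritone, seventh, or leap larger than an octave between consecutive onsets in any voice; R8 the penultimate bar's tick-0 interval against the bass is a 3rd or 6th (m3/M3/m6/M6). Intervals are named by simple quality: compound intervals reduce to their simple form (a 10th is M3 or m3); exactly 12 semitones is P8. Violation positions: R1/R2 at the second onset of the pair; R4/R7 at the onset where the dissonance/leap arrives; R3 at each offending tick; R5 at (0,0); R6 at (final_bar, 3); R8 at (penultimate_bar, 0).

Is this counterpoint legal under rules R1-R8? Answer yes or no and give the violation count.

No (5 violations)

bar 0: v0=G3 v1=G4 v2=B4 (M3)
bar 1: v0=A3 v1=E4 v2=G4 (m7)
bar 2: v0=B3 v1=D4 v2=B4 (P8)
bar 3: v0=A3 v1=A4 v2=C5 (m3)
bar 4: v0=A3 v1=F4 v2=A4 (P8)
bar 5: v0=G3 v1=G4 v2=B4 (M3)
  R5 @ bar0.0: opens on M3
  R4 @ bar1.0: A3/G4 m7 untreated
  R2 @ bar2.0: A3/G4 m7 -> B3/B4 P8 similar
  R8 @ bar4.0: penult P8 not 3rd/6th
  R6 @ bar5.3: closes on M3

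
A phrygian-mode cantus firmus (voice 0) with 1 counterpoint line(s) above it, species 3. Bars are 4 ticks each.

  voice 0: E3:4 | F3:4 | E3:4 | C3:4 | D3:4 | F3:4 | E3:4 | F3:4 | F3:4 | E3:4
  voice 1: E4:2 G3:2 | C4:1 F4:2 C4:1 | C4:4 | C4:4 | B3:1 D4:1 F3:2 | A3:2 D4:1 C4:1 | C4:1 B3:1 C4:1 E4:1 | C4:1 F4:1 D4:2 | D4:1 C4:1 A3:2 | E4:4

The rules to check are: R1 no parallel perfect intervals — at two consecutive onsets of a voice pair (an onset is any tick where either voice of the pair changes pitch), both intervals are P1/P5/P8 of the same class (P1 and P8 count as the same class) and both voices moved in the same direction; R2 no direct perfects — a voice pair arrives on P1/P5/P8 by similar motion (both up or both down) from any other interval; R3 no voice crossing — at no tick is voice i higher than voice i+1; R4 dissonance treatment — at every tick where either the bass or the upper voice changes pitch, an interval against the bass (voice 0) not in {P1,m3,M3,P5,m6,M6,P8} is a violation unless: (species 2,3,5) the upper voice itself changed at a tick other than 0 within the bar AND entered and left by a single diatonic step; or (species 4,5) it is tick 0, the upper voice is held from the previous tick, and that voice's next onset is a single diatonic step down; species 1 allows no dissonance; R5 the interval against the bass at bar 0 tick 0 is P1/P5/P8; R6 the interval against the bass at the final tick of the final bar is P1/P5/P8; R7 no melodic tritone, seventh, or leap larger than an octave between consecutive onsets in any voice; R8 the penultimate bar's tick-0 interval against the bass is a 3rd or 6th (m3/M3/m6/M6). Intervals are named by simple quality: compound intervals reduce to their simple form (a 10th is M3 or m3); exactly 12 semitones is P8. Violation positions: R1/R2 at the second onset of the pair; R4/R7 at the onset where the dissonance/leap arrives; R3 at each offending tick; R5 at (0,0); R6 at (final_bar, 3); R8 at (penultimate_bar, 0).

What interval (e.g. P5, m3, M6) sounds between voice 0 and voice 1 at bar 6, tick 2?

m6

voice 0=E3 voice 1=C4 -> m6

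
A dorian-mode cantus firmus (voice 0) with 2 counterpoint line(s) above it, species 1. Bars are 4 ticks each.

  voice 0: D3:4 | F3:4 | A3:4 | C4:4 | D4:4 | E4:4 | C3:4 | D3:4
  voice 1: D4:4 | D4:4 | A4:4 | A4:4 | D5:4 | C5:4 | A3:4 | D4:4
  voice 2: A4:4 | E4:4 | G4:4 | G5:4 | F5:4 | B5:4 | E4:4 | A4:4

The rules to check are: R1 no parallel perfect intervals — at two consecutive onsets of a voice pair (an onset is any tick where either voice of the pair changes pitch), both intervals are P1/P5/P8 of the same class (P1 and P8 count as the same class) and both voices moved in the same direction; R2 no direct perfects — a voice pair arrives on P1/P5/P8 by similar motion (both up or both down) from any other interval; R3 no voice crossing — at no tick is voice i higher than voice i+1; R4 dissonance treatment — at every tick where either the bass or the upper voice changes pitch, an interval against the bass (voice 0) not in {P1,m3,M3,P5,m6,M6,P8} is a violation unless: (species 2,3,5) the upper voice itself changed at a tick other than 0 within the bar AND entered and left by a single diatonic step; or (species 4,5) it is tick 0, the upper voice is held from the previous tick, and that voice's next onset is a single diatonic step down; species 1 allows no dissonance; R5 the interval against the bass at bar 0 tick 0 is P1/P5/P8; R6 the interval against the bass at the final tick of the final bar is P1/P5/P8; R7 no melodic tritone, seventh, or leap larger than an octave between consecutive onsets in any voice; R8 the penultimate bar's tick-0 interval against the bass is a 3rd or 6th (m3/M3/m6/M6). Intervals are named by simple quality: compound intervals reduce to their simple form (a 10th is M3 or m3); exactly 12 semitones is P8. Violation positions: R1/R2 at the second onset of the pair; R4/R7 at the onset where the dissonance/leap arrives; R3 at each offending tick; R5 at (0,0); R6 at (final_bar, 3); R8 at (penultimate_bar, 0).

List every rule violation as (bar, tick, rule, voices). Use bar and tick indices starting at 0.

bar 0: v0=D3 v1=D4 v2=A4 downbeat P5
bar 1: v0=F3 v1=D4 v2=E4 downbeat M7
bar 2: v0=A3 v1=A4 v2=G4 downbeat m7
bar 3: v0=C4 v1=A4 v2=G5 downbeat P5
bar 4: v0=D4 v1=D5 v2=F5 downbeat m3
bar 5: v0=E4 v1=C5 v2=B5 downbeat P5
bar 6: v0=C3 v1=A3 v2=E4 downbeat M3
bar 7: v0=D3 v1=D4 v2=A4 downbeat P5
  -> R4 @ bar 1 tick 0 v(0, 2): F3/E4 M7 untreated
  -> R2 @ bar 2 tick 0 v(0, 1): F3/D4 M6 -> A3/A4 P8 similar
  -> R3 @ bar 2 tick 0 v(1, 2): A4 above G4
  -> R4 @ bar 2 tick 0 v(0, 2): A3/G4 m7 untreated
  -> R3 @ bar 2 tick 1 v(1, 2): A4 above G4
  -> R3 @ bar 2 tick 2 v(1, 2): A4 above G4
  -> R3 @ bar 2 tick 3 v(1, 2): A4 above G4
  -> R2 @ bar 3 tick 0 v(0, 2): A3/G4 m7 -> C4/G5 P5 similar
  -> R2 @ bar 4 tick 0 v(0, 1): C4/A4 M6 -> D4/D5 P8 similar
  -> R2 @ bar 5 tick 0 v(0, 2): D4/F5 m3 -> E4/B5 P5 similar
  -> R7 @ bar 5 tick 0 v(2,): F5->B5 leap 6st
  -> R2 @ bar 6 tick 0 v(1, 2): C5/B5 M7 -> A3/E4 P5 similar
  -> R7 @ bar 6 tick 0 v(0,): E4->C3 leap 16st
  -> R7 @ bar 6 tick 0 v(1,): C5->A3 leap 15st
  -> R7 @ bar 6 tick 0 v(2,): B5->E4 leap 19st
  -> R1 @ bar 7 tick 0 v(1, 2): A3/E4 P5 -> D4/A4 P5 similar
  -> R2 @ bar 7 tick 0 v(0, 1): C3/A3 M6 -> D3/D4 P8 similar
  -> R2 @ bar 7 tick 0 v(0, 2): C3/E4 M3 -> D3/A4 P5 similar

(1, 0, R4, (0, 2))
(2, 0, R2, (0, 1))
(2, 0, R3, (1, 2))
(2, 0, R4, (0, 2))
(2, 1, R3, (1, 2))
(2, 2, R3, (1, 2))
(2, 3, R3, (1, 2))
(3, 0, R2, (0, 2))
(4, 0, R2, (0, 1))
(5, 0, R2, (0, 2))
(5, 0, R7, (2,))
(6, 0, R2, (1, 2))
(6, 0, R7, (0,))
(6, 0, R7, (1,))
(6, 0, R7, (2,))
(7, 0, R1, (1, 2))
(7, 0, R2, (0, 1))
(7, 0, R2, (0, 2))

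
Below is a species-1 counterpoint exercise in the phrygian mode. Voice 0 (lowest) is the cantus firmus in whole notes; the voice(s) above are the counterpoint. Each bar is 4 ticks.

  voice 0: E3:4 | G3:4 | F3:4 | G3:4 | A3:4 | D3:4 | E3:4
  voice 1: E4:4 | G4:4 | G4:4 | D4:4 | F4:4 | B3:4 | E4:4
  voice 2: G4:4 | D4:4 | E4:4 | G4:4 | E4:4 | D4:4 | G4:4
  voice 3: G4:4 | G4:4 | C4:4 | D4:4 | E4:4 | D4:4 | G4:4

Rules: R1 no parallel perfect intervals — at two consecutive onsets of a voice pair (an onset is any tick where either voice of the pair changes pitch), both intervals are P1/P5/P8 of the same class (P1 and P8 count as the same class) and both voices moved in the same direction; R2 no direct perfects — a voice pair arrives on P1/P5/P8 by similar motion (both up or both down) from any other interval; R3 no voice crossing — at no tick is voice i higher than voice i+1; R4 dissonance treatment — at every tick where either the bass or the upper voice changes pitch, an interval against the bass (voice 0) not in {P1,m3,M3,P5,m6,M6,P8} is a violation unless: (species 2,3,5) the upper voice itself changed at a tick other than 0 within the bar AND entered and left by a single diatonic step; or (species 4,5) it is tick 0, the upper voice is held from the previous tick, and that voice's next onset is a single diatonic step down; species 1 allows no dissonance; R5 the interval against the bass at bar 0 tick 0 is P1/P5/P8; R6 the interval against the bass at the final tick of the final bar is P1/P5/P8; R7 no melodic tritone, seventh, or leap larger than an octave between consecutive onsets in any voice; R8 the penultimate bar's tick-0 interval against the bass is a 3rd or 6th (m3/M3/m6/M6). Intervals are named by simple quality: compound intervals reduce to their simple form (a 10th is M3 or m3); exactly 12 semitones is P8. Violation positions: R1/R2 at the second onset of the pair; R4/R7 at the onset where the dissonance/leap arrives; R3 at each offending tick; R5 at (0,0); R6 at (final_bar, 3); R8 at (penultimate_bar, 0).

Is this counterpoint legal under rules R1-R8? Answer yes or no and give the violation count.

bar 0: v0=E3 v1=E4 v2=G4 v3=G4 (m3)
bar 1: v0=G3 v1=G4 v2=D4 v3=G4 (P8)
bar 2: v0=F3 v1=G4 v2=E4 v3=C4 (P5)
bar 3: v0=G3 v1=D4 v2=G4 v3=D4 (P5)
bar 4: v0=A3 v1=F4 v2=E4 v3=E4 (P5)
bar 5: v0=D3 v1=B3 v2=D4 v3=D4 (P8)
bar 6: v0=E3 v1=E4 v2=G4 v3=G4 (m3)
  R5 @ bar0.0: opens on m3
  R5 @ bar0.0: opens on m3
  R1 @ bar1.0: E3/E4 P8 -> G3/G4 P8 similar
  R3 @ bar1.0: G4 above D4
  R3 @ bar1.1: G4 above D4
  R3 @ bar1.2: G4 above D4
  R3 @ bar1.3: G4 above D4
  R2 @ bar2.0: G3/G4 P8 -> F3/C4 P5 similar
  R3 @ bar2.0: G4 above E4
  R3 @ bar2.0: E4 above C4
  R4 @ bar2.0: F3/G4 M2 untreated
  R4 @ bar2.0: F3/E4 M7 untreated
  R3 @ bar2.1: G4 above E4
  R3 @ bar2.1: E4 above C4
  R3 @ bar2.2: G4 above E4
  R3 @ bar2.2: E4 above C4
  R3 @ bar2.3: G4 above E4
  R3 @ bar2.3: E4 above C4
  R1 @ bar3.0: F3/C4 P5 -> G3/D4 P5 similar
  R2 @ bar3.0: F3/E4 M7 -> G3/G4 P8 similar
  R3 @ bar3.0: G4 above D4
  R3 @ bar3.1: G4 above D4
  R3 @ bar3.2: G4 above D4
  R3 @ bar3.3: G4 above D4
  R1 @ bar4.0: G3/D4 P5 -> A3/E4 P5 similar
  R3 @ bar4.0: F4 above E4
  R3 @ bar4.1: F4 above E4
  R3 @ bar4.2: F4 above E4
  R3 @ bar4.3: F4 above E4
  R1 @ bar5.0: E4/E4 P1 -> D4/D4 P1 similar
  R2 @ bar5.0: A3/E4 P5 -> D3/D4 P8 similar
  R2 @ bar5.0: A3/E4 P5 -> D3/D4 P8 similar
  R7 @ bar5.0: F4->B3 leap 6st
  R8 @ bar5.0: penult P8 not 3rd/6th
  R8 @ bar5.0: penult P8 not 3rd/6th
  R1 @ bar6.0: D4/D4 P1 -> G4/G4 P1 similar
  R2 @ bar6.0: D3/B3 M6 -> E3/E4 P8 similar
  R6 @ bar6.3: closes on m3
  R6 @ bar6.3: closes on m3

No (39 violations)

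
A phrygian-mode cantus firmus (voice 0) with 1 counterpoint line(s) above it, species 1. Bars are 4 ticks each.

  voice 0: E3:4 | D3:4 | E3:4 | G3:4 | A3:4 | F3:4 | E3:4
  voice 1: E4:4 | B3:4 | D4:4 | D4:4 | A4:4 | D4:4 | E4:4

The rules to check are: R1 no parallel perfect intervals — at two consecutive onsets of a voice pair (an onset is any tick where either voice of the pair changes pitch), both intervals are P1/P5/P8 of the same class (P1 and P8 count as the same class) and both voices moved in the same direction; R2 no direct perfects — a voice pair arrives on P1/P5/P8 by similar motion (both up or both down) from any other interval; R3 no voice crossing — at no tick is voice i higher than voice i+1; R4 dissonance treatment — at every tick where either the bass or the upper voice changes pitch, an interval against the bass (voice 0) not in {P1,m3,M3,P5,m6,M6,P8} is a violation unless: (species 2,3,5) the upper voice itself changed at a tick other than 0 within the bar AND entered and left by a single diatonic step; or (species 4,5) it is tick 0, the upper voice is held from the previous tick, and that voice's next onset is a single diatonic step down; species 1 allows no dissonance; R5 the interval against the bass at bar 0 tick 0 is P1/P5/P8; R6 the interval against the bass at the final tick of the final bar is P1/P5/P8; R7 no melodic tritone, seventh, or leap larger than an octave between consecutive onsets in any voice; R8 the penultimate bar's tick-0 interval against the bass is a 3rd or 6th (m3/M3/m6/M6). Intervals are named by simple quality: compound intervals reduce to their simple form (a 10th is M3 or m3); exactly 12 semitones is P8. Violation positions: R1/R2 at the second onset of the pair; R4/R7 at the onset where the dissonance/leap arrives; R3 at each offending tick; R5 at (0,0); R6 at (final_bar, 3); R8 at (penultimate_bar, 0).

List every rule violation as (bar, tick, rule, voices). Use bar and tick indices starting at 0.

(2, 0, R4, (0, 1))
(4, 0, R2, (0, 1))

bar 0: v0=E3 v1=E4 downbeat P8
bar 1: v0=D3 v1=B3 downbeat M6
bar 2: v0=E3 v1=D4 downbeat m7
bar 3: v0=G3 v1=D4 downbeat P5
bar 4: v0=A3 v1=A4 downbeat P8
bar 5: v0=F3 v1=D4 downbeat M6
bar 6: v0=E3 v1=E4 downbeat P8
  -> R4 @ bar 2 tick 0 v(0, 1): E3/D4 m7 untreated
  -> R2 @ bar 4 tick 0 v(0, 1): G3/D4 P5 -> A3/A4 P8 similar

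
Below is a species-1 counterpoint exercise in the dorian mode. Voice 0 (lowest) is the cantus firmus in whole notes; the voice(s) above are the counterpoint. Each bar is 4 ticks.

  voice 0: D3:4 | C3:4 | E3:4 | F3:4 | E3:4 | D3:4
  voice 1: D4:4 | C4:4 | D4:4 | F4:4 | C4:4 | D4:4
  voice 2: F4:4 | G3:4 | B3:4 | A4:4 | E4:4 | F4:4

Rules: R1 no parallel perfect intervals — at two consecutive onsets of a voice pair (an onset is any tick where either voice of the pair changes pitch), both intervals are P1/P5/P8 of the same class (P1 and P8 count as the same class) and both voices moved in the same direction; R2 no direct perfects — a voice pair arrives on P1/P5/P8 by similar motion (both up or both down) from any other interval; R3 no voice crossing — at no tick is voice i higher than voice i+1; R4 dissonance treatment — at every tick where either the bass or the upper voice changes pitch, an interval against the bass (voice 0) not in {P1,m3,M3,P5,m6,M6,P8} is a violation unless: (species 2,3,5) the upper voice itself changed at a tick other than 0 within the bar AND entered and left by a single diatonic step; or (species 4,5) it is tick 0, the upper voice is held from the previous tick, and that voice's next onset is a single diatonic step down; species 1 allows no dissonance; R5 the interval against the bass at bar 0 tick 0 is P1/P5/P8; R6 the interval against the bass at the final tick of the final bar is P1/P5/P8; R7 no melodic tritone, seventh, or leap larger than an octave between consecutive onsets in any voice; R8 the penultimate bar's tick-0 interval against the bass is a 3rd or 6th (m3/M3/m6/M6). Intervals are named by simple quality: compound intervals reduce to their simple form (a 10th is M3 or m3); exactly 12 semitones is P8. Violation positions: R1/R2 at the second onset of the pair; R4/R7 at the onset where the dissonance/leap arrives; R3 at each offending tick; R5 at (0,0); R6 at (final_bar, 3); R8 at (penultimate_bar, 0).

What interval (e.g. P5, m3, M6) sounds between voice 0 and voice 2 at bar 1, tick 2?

P5

voice 0=C3 voice 2=G3 -> P5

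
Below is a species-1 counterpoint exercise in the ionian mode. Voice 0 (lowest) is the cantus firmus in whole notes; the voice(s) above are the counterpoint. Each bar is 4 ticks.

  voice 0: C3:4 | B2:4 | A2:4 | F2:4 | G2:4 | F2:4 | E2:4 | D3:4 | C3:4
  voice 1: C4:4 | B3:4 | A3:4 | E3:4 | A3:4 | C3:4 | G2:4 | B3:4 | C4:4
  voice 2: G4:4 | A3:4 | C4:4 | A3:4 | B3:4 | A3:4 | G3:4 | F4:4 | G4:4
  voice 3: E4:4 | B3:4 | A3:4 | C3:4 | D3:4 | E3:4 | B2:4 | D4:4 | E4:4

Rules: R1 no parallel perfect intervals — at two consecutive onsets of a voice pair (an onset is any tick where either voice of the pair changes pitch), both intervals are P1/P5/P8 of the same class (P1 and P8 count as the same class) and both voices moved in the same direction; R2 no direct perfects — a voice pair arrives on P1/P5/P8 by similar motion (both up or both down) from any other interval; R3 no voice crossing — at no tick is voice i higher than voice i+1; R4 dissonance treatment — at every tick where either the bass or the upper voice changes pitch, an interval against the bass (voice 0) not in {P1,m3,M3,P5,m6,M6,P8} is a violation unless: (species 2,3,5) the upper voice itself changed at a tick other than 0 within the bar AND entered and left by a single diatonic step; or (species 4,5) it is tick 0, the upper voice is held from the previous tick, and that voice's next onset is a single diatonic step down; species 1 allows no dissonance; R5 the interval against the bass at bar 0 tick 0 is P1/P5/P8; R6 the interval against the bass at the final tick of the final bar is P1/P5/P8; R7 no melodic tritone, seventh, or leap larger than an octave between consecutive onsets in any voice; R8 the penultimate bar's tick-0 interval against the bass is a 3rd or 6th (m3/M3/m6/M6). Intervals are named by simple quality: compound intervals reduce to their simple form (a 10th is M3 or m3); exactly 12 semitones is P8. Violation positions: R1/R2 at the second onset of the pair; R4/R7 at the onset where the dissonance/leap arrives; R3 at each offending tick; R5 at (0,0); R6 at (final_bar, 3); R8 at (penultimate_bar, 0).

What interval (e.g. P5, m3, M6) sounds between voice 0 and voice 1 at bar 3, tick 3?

M7

voice 0=F2 voice 1=E3 -> M7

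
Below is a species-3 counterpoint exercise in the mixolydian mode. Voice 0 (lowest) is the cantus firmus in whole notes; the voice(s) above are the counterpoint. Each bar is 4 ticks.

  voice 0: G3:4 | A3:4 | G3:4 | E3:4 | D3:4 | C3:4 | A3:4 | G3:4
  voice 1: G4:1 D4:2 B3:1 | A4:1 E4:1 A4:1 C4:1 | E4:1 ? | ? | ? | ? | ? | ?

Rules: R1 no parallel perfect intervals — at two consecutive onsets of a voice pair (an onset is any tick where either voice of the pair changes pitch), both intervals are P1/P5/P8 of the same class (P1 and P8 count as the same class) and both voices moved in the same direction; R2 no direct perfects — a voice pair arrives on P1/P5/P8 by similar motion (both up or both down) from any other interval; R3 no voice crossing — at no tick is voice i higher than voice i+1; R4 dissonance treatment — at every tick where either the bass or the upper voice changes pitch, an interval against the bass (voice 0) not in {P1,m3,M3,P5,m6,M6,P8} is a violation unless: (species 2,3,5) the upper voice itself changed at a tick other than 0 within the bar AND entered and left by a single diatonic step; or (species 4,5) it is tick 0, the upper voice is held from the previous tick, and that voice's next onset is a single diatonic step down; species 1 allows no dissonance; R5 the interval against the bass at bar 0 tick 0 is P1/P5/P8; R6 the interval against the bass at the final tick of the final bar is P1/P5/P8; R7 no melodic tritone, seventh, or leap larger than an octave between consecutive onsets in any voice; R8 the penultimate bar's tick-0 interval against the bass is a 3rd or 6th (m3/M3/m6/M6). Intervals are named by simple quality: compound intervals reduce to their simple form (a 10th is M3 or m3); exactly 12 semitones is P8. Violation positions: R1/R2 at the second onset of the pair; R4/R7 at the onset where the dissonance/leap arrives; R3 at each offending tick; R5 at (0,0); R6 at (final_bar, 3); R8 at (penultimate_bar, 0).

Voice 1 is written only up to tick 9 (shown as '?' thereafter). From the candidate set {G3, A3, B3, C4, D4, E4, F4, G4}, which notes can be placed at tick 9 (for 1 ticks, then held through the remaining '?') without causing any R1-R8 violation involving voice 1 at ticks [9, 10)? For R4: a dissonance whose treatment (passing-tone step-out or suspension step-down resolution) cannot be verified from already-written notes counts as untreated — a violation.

G3: legal
A3: violates R4
B3: legal
C4: violates R4
D4: legal
E4: legal
F4: violates R4
G4: legal

{B3, D4, E4, G3, G4}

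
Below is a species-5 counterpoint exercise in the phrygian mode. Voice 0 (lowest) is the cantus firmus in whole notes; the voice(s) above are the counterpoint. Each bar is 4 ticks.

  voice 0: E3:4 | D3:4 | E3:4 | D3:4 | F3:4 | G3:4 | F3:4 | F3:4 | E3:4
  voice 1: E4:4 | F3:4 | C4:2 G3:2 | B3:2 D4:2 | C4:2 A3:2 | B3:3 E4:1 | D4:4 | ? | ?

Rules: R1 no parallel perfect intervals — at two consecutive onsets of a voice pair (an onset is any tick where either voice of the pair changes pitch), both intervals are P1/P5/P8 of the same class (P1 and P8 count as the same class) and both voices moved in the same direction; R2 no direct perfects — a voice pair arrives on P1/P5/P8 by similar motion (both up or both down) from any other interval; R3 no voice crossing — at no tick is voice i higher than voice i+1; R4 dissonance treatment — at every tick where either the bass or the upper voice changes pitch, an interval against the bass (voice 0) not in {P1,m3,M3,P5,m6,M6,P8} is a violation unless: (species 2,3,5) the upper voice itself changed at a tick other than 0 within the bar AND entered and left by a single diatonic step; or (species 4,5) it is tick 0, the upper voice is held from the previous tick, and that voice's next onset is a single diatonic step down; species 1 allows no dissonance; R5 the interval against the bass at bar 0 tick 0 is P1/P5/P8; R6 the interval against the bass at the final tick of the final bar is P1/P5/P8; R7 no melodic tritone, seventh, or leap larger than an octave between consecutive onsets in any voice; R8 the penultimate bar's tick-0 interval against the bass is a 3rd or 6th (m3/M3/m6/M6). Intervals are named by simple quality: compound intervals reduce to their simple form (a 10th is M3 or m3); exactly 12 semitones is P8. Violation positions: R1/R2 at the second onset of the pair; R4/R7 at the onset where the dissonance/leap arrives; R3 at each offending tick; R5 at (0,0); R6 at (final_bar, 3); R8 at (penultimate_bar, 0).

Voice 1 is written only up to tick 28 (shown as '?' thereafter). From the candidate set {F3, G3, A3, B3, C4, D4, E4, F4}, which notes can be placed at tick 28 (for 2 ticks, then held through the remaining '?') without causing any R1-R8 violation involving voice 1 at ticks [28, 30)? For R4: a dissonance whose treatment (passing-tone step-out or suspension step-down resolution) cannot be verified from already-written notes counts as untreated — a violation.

F3: violates R8
G3: violates R4,R8
A3: legal
B3: violates R4,R8
C4: violates R8
D4: legal
E4: violates R4,R8
F4: violates R8

{A3, D4}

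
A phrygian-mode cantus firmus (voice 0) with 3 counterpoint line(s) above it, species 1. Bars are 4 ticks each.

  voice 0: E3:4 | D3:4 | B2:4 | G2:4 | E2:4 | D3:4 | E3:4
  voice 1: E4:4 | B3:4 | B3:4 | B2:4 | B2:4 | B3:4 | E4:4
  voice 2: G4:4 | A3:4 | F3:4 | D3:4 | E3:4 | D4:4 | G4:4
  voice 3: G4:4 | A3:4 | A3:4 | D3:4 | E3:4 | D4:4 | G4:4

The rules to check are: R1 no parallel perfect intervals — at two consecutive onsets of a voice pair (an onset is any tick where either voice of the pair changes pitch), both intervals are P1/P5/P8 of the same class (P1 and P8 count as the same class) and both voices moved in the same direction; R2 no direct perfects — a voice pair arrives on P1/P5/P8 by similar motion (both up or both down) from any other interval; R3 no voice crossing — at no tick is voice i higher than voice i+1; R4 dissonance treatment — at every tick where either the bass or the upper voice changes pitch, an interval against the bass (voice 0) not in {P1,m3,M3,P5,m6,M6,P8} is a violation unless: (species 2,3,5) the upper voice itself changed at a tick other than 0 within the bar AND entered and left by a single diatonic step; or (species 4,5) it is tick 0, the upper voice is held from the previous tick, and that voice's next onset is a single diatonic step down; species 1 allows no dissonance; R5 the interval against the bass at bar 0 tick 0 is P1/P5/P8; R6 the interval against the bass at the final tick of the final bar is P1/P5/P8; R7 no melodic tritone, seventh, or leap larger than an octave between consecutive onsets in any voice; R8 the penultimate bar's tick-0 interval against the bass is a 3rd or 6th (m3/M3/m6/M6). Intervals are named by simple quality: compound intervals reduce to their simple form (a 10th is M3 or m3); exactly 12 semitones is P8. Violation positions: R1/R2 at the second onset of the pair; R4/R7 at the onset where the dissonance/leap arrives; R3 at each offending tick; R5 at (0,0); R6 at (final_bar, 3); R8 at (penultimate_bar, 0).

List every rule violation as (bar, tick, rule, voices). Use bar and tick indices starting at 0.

(0, 0, R5, (0, 2))
(0, 0, R5, (0, 3))
(1, 0, R1, (2, 3))
(1, 0, R2, (0, 2))
(1, 0, R2, (0, 3))
(1, 0, R3, (1, 2))
(1, 0, R7, (2,))
(1, 0, R7, (3,))
(1, 1, R3, (1, 2))
(1, 2, R3, (1, 2))
(1, 3, R3, (1, 2))
(2, 0, R3, (1, 2))
(2, 0, R4, (0, 2))
(2, 0, R4, (0, 3))
(2, 1, R3, (1, 2))
(2, 2, R3, (1, 2))
(2, 3, R3, (1, 2))
(3, 0, R2, (0, 2))
(3, 0, R2, (0, 3))
(3, 0, R2, (2, 3))
(4, 0, R1, (2, 3))
(5, 0, R1, (0, 2))
(5, 0, R1, (0, 3))
(5, 0, R1, (2, 3))
(5, 0, R7, (0,))
(5, 0, R7, (2,))
(5, 0, R7, (3,))
(5, 0, R8, (0, 2))
(5, 0, R8, (0, 3))
(6, 0, R1, (2, 3))
(6, 0, R2, (0, 1))
(6, 3, R6, (0, 2))
(6, 3, R6, (0, 3))

bar 0: v0=E3 v1=E4 v2=G4 v3=G4 downbeat m3
bar 1: v0=D3 v1=B3 v2=A3 v3=A3 downbeat P5
bar 2: v0=B2 v1=B3 v2=F3 v3=A3 downbeat m7
bar 3: v0=G2 v1=B2 v2=D3 v3=D3 downbeat P5
bar 4: v0=E2 v1=B2 v2=E3 v3=E3 downbeat P8
bar 5: v0=D3 v1=B3 v2=D4 v3=D4 downbeat P8
bar 6: v0=E3 v1=E4 v2=G4 v3=G4 downbeat m3
  -> R5 @ bar 0 tick 0 v(0, 2): opens on m3
  -> R5 @ bar 0 tick 0 v(0, 3): opens on m3
  -> R1 @ bar 1 tick 0 v(2, 3): G4/G4 P1 -> A3/A3 P1 similar
  -> R2 @ bar 1 tick 0 v(0, 2): E3/G4 m3 -> D3/A3 P5 similar
  -> R2 @ bar 1 tick 0 v(0, 3): E3/G4 m3 -> D3/A3 P5 similar
  -> R3 @ bar 1 tick 0 v(1, 2): B3 above A3
  -> R7 @ bar 1 tick 0 v(2,): G4->A3 leap 10st
  -> R7 @ bar 1 tick 0 v(3,): G4->A3 leap 10st
  -> R3 @ bar 1 tick 1 v(1, 2): B3 above A3
  -> R3 @ bar 1 tick 2 v(1, 2): B3 above A3
  -> R3 @ bar 1 tick 3 v(1, 2): B3 above A3
  -> R3 @ bar 2 tick 0 v(1, 2): B3 above F3
  -> R4 @ bar 2 tick 0 v(0, 2): B2/F3 TT untreated
  -> R4 @ bar 2 tick 0 v(0, 3): B2/A3 m7 untreated
  -> R3 @ bar 2 tick 1 v(1, 2): B3 above F3
  -> R3 @ bar 2 tick 2 v(1, 2): B3 above F3
  -> R3 @ bar 2 tick 3 v(1, 2): B3 above F3
  -> R2 @ bar 3 tick 0 v(0, 2): B2/F3 TT -> G2/D3 P5 similar
  -> R2 @ bar 3 tick 0 v(0, 3): B2/A3 m7 -> G2/D3 P5 similar
  -> R2 @ bar 3 tick 0 v(2, 3): F3/A3 M3 -> D3/D3 P1 similar
  -> R1 @ bar 4 tick 0 v(2, 3): D3/D3 P1 -> E3/E3 P1 similar
  -> R1 @ bar 5 tick 0 v(0, 2): E2/E3 P8 -> D3/D4 P8 similar
  -> R1 @ bar 5 tick 0 v(0, 3): E2/E3 P8 -> D3/D4 P8 similar
  -> R1 @ bar 5 tick 0 v(2, 3): E3/E3 P1 -> D4/D4 P1 similar
  -> R7 @ bar 5 tick 0 v(0,): E2->D3 leap 10st
  -> R7 @ bar 5 tick 0 v(2,): E3->D4 leap 10st
  -> R7 @ bar 5 tick 0 v(3,): E3->D4 leap 10st
  -> R8 @ bar 5 tick 0 v(0, 2): penult P8 not 3rd/6th
  -> R8 @ bar 5 tick 0 v(0, 3): penult P8 not 3rd/6th
  -> R1 @ bar 6 tick 0 v(2, 3): D4/D4 P1 -> G4/G4 P1 similar
  -> R2 @ bar 6 tick 0 v(0, 1): D3/B3 M6 -> E3/E4 P8 similar
  -> R6 @ bar 6 tick 3 v(0, 2): closes on m3
  -> R6 @ bar 6 tick 3 v(0, 3): closes on m3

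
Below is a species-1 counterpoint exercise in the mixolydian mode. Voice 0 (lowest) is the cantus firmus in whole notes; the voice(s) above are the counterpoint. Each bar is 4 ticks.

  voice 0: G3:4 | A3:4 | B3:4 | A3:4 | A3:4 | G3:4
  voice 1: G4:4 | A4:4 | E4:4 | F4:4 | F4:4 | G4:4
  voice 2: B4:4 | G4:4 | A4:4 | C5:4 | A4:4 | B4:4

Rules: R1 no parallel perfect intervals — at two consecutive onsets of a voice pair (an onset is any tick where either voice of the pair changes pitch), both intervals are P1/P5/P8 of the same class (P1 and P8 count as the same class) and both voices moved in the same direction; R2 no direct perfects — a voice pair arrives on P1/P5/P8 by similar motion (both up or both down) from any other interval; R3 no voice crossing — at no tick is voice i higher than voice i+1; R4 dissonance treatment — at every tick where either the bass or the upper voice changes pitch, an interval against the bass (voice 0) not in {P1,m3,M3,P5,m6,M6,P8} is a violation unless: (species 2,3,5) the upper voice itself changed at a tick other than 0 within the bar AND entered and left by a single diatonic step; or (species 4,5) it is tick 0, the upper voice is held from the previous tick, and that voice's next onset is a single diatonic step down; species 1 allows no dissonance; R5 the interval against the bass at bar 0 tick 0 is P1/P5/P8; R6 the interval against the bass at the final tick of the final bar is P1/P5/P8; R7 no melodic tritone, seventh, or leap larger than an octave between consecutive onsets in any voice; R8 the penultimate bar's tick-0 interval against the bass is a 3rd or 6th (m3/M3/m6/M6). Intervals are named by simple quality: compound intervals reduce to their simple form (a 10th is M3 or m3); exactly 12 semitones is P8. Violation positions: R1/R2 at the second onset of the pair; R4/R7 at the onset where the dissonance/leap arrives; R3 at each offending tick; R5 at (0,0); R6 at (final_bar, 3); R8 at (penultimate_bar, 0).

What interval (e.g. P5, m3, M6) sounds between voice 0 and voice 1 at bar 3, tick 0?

m6

voice 0=A3 voice 1=F4 -> m6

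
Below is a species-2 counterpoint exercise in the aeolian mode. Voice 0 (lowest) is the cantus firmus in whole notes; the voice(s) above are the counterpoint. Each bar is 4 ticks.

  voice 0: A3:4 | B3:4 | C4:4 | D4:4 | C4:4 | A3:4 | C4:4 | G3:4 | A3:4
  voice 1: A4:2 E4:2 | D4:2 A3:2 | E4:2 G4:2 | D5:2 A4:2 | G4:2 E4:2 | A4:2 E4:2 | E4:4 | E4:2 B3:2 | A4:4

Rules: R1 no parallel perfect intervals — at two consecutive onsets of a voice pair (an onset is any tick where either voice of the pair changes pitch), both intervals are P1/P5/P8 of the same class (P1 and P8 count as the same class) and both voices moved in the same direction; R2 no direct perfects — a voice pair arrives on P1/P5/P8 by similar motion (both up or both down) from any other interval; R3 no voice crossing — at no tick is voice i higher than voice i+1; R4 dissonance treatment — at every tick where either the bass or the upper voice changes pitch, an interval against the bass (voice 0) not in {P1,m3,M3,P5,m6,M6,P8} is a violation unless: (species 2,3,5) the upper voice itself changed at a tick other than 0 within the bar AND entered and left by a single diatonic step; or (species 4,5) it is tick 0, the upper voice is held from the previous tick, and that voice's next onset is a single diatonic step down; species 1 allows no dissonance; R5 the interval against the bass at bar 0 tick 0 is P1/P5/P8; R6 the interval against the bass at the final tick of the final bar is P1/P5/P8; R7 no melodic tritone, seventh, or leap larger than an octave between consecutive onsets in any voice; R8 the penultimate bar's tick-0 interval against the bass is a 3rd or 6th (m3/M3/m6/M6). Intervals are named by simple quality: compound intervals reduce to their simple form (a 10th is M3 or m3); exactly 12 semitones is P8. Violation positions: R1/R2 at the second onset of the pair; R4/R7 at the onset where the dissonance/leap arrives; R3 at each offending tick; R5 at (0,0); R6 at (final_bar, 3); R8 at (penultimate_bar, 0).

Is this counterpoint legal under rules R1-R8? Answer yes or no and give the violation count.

bar 0: v0=A3 v1=A4 (P8)
bar 1: v0=B3 v1=D4 (m3)
bar 2: v0=C4 v1=E4 (M3)
bar 3: v0=D4 v1=D5 (P8)
bar 4: v0=C4 v1=G4 (P5)
bar 5: v0=A3 v1=A4 (P8)
bar 6: v0=C4 v1=E4 (M3)
bar 7: v0=G3 v1=E4 (M6)
bar 8: v0=A3 v1=A4 (P8)
  R3 @ bar1.2: B3 above A3
  R4 @ bar1.2: B3/A3 M2 untreated
  R3 @ bar1.3: B3 above A3
  R2 @ bar3.0: C4/G4 P5 -> D4/D5 P8 similar
  R1 @ bar4.0: D4/A4 P5 -> C4/G4 P5 similar
  R2 @ bar8.0: G3/B3 M3 -> A3/A4 P8 similar
  R7 @ bar8.0: B3->A4 leap 10st

No (7 violations)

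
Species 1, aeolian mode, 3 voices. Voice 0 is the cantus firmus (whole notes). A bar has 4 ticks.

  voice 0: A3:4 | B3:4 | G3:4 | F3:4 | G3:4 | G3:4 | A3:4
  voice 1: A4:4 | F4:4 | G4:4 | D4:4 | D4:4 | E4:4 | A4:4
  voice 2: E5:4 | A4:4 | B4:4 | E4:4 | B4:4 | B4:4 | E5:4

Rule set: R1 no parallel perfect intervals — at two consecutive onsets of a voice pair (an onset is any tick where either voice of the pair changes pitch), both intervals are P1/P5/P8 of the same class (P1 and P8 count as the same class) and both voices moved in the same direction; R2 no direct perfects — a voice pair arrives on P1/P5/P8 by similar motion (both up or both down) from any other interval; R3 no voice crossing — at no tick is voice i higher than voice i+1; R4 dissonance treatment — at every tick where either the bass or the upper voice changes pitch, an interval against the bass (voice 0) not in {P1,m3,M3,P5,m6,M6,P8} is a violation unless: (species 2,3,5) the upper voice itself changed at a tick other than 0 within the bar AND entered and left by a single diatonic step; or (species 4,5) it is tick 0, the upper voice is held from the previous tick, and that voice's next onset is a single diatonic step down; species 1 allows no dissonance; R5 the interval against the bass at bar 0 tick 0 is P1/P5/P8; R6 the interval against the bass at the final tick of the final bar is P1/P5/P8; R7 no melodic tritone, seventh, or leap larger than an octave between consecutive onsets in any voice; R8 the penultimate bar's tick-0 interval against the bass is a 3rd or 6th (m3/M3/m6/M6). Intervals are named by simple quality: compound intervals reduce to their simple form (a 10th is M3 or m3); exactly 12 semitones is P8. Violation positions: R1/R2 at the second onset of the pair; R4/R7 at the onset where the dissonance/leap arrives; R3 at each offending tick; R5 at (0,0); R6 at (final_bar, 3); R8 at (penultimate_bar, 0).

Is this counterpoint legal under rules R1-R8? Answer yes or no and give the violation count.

bar 0: v0=A3 v1=A4 v2=E5 (P5)
bar 1: v0=B3 v1=F4 v2=A4 (m7)
bar 2: v0=G3 v1=G4 v2=B4 (M3)
bar 3: v0=F3 v1=D4 v2=E4 (M7)
bar 4: v0=G3 v1=D4 v2=B4 (M3)
bar 5: v0=G3 v1=E4 v2=B4 (M3)
bar 6: v0=A3 v1=A4 v2=E5 (P5)
  R4 @ bar1.0: B3/F4 TT untreated
  R4 @ bar1.0: B3/A4 m7 untreated
  R4 @ bar3.0: F3/E4 M7 untreated
  R1 @ bar6.0: E4/B4 P5 -> A4/E5 P5 similar
  R2 @ bar6.0: G3/E4 M6 -> A3/A4 P8 similar
  R2 @ bar6.0: G3/B4 M3 -> A3/E5 P5 similar

No (6 violations)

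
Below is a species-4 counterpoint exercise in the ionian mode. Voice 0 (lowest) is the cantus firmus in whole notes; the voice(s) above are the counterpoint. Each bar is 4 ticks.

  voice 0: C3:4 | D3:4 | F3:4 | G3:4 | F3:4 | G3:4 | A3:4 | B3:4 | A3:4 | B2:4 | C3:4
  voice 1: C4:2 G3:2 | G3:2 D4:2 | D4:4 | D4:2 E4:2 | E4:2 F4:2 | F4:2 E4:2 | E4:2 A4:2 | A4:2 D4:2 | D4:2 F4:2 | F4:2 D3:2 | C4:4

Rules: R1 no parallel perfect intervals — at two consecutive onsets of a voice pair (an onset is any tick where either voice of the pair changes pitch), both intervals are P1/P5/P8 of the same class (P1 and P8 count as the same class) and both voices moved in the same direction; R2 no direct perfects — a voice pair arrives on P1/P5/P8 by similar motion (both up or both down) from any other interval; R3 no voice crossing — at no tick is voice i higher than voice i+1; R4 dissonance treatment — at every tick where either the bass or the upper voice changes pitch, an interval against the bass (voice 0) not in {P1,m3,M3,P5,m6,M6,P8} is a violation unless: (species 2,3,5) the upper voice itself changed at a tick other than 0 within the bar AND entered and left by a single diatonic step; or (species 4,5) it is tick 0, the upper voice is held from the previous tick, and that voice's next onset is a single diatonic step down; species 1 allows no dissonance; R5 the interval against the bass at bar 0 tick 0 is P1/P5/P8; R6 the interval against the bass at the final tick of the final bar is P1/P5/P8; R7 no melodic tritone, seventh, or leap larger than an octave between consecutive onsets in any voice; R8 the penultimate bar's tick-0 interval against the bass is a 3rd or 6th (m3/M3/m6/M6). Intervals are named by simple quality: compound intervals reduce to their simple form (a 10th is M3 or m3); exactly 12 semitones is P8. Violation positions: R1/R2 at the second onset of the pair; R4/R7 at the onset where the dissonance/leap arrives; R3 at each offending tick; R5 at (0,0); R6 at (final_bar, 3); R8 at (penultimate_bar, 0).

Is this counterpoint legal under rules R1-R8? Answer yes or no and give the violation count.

bar 0: v0=C3 v1=C4 (P8)
bar 1: v0=D3 v1=G3 (P4)
bar 2: v0=F3 v1=D4 (M6)
bar 3: v0=G3 v1=D4 (P5)
bar 4: v0=F3 v1=E4 (M7)
bar 5: v0=G3 v1=F4 (m7)
bar 6: v0=A3 v1=E4 (P5)
bar 7: v0=B3 v1=A4 (m7)
bar 8: v0=A3 v1=D4 (P4)
bar 9: v0=B2 v1=F4 (TT)
bar 10: v0=C3 v1=C4 (P8)
  R4 @ bar1.0: D3/G3 P4 untreated
  R4 @ bar4.0: F3/E4 M7 untreated
  R4 @ bar7.0: B3/A4 m7 untreated
  R4 @ bar8.0: A3/D4 P4 untreated
  R4 @ bar9.0: B2/F4 TT untreated
  R7 @ bar9.0: A3->B2 leap 10st
  R8 @ bar9.0: penult TT not 3rd/6th
  R7 @ bar9.2: F4->D3 leap 15st
  R2 @ bar10.0: B2/D3 m3 -> C3/C4 P8 similar
  R7 @ bar10.0: D3->C4 leap 10st

No (10 violations)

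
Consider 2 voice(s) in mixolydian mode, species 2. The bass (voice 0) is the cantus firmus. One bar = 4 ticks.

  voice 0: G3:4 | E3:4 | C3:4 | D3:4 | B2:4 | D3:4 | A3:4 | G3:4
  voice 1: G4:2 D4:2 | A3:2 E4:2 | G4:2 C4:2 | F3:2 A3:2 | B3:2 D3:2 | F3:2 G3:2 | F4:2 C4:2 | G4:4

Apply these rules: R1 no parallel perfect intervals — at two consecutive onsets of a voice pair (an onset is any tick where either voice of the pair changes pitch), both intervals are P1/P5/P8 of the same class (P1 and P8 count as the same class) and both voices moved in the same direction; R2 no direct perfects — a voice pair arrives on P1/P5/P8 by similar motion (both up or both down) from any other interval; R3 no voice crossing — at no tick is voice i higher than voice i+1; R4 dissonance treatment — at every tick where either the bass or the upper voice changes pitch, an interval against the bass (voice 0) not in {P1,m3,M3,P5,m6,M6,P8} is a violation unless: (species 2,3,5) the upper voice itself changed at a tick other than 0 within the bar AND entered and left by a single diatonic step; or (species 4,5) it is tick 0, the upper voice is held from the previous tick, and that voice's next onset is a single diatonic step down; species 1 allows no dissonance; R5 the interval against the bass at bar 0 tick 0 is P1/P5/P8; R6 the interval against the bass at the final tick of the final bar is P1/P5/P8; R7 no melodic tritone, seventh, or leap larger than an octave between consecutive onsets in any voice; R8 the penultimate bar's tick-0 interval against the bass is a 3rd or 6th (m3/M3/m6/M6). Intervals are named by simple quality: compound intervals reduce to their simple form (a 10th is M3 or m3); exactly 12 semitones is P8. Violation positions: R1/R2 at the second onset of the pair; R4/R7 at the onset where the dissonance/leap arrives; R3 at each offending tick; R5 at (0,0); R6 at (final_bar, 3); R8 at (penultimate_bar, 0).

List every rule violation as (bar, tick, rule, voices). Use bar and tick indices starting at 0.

bar 0: v0=G3 v1=G4 downbeat P8
bar 1: v0=E3 v1=A3 downbeat P4
bar 2: v0=C3 v1=G4 downbeat P5
bar 3: v0=D3 v1=F3 downbeat m3
bar 4: v0=B2 v1=B3 downbeat P8
bar 5: v0=D3 v1=F3 downbeat m3
bar 6: v0=A3 v1=F4 downbeat m6
bar 7: v0=G3 v1=G4 downbeat P8
  -> R4 @ bar 1 tick 0 v(0, 1): E3/A3 P4 untreated
  -> R4 @ bar 5 tick 2 v(0, 1): D3/G3 P4 untreated
  -> R7 @ bar 6 tick 0 v(1,): G3->F4 leap 10st

(1, 0, R4, (0, 1))
(5, 2, R4, (0, 1))
(6, 0, R7, (1,))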